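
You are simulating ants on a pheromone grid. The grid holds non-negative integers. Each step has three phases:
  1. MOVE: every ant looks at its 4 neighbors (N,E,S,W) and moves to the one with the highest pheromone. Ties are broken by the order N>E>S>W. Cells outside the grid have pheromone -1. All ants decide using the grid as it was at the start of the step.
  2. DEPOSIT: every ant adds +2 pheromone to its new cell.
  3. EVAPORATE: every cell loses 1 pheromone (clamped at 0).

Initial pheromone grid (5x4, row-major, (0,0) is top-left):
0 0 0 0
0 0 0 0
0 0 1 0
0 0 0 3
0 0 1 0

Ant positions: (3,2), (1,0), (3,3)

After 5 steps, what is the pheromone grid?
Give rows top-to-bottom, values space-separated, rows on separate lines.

After step 1: ants at (3,3),(0,0),(2,3)
  1 0 0 0
  0 0 0 0
  0 0 0 1
  0 0 0 4
  0 0 0 0
After step 2: ants at (2,3),(0,1),(3,3)
  0 1 0 0
  0 0 0 0
  0 0 0 2
  0 0 0 5
  0 0 0 0
After step 3: ants at (3,3),(0,2),(2,3)
  0 0 1 0
  0 0 0 0
  0 0 0 3
  0 0 0 6
  0 0 0 0
After step 4: ants at (2,3),(0,3),(3,3)
  0 0 0 1
  0 0 0 0
  0 0 0 4
  0 0 0 7
  0 0 0 0
After step 5: ants at (3,3),(1,3),(2,3)
  0 0 0 0
  0 0 0 1
  0 0 0 5
  0 0 0 8
  0 0 0 0

0 0 0 0
0 0 0 1
0 0 0 5
0 0 0 8
0 0 0 0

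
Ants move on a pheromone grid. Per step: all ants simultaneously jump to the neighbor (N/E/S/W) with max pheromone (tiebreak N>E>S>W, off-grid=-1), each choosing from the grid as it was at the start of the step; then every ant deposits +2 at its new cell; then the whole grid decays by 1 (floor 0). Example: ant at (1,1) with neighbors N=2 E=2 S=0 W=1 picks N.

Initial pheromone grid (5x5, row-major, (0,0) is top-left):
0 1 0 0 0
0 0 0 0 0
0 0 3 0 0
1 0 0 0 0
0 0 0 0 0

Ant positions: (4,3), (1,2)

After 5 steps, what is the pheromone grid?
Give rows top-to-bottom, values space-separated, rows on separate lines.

After step 1: ants at (3,3),(2,2)
  0 0 0 0 0
  0 0 0 0 0
  0 0 4 0 0
  0 0 0 1 0
  0 0 0 0 0
After step 2: ants at (2,3),(1,2)
  0 0 0 0 0
  0 0 1 0 0
  0 0 3 1 0
  0 0 0 0 0
  0 0 0 0 0
After step 3: ants at (2,2),(2,2)
  0 0 0 0 0
  0 0 0 0 0
  0 0 6 0 0
  0 0 0 0 0
  0 0 0 0 0
After step 4: ants at (1,2),(1,2)
  0 0 0 0 0
  0 0 3 0 0
  0 0 5 0 0
  0 0 0 0 0
  0 0 0 0 0
After step 5: ants at (2,2),(2,2)
  0 0 0 0 0
  0 0 2 0 0
  0 0 8 0 0
  0 0 0 0 0
  0 0 0 0 0

0 0 0 0 0
0 0 2 0 0
0 0 8 0 0
0 0 0 0 0
0 0 0 0 0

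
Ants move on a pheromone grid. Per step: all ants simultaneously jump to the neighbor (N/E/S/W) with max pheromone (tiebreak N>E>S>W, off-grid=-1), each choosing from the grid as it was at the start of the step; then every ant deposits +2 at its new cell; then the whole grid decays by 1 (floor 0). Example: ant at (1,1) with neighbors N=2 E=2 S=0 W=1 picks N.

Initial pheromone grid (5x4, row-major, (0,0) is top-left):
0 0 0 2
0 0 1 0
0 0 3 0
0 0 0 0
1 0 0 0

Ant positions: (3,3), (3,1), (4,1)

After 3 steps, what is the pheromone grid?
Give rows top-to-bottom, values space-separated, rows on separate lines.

After step 1: ants at (2,3),(2,1),(4,0)
  0 0 0 1
  0 0 0 0
  0 1 2 1
  0 0 0 0
  2 0 0 0
After step 2: ants at (2,2),(2,2),(3,0)
  0 0 0 0
  0 0 0 0
  0 0 5 0
  1 0 0 0
  1 0 0 0
After step 3: ants at (1,2),(1,2),(4,0)
  0 0 0 0
  0 0 3 0
  0 0 4 0
  0 0 0 0
  2 0 0 0

0 0 0 0
0 0 3 0
0 0 4 0
0 0 0 0
2 0 0 0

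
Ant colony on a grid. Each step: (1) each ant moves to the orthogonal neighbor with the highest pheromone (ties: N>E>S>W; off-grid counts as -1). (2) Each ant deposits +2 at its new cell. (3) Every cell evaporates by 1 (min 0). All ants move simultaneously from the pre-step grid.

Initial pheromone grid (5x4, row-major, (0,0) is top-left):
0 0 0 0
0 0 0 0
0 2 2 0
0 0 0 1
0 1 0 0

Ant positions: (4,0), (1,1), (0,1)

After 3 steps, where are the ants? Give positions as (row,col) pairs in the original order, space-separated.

Step 1: ant0:(4,0)->E->(4,1) | ant1:(1,1)->S->(2,1) | ant2:(0,1)->E->(0,2)
  grid max=3 at (2,1)
Step 2: ant0:(4,1)->N->(3,1) | ant1:(2,1)->E->(2,2) | ant2:(0,2)->E->(0,3)
  grid max=2 at (2,1)
Step 3: ant0:(3,1)->N->(2,1) | ant1:(2,2)->W->(2,1) | ant2:(0,3)->S->(1,3)
  grid max=5 at (2,1)

(2,1) (2,1) (1,3)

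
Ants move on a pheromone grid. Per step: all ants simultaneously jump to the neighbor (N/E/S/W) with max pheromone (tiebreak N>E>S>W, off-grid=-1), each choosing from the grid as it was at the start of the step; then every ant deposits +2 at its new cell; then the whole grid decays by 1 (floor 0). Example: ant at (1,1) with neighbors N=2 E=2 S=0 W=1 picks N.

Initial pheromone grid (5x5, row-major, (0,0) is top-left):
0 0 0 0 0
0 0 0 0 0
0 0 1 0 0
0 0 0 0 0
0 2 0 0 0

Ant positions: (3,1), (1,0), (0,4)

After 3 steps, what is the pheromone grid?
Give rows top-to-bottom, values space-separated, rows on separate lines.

After step 1: ants at (4,1),(0,0),(1,4)
  1 0 0 0 0
  0 0 0 0 1
  0 0 0 0 0
  0 0 0 0 0
  0 3 0 0 0
After step 2: ants at (3,1),(0,1),(0,4)
  0 1 0 0 1
  0 0 0 0 0
  0 0 0 0 0
  0 1 0 0 0
  0 2 0 0 0
After step 3: ants at (4,1),(0,2),(1,4)
  0 0 1 0 0
  0 0 0 0 1
  0 0 0 0 0
  0 0 0 0 0
  0 3 0 0 0

0 0 1 0 0
0 0 0 0 1
0 0 0 0 0
0 0 0 0 0
0 3 0 0 0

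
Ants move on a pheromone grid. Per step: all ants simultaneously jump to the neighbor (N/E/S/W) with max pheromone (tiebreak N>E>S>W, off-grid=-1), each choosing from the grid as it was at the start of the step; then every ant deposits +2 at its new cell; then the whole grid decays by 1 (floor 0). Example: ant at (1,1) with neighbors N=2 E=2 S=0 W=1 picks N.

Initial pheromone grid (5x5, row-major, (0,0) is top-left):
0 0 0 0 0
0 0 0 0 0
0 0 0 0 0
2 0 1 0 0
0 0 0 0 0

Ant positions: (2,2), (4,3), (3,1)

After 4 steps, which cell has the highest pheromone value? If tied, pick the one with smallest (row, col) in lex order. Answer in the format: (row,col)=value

Answer: (3,2)=5

Derivation:
Step 1: ant0:(2,2)->S->(3,2) | ant1:(4,3)->N->(3,3) | ant2:(3,1)->W->(3,0)
  grid max=3 at (3,0)
Step 2: ant0:(3,2)->E->(3,3) | ant1:(3,3)->W->(3,2) | ant2:(3,0)->N->(2,0)
  grid max=3 at (3,2)
Step 3: ant0:(3,3)->W->(3,2) | ant1:(3,2)->E->(3,3) | ant2:(2,0)->S->(3,0)
  grid max=4 at (3,2)
Step 4: ant0:(3,2)->E->(3,3) | ant1:(3,3)->W->(3,2) | ant2:(3,0)->N->(2,0)
  grid max=5 at (3,2)
Final grid:
  0 0 0 0 0
  0 0 0 0 0
  1 0 0 0 0
  2 0 5 4 0
  0 0 0 0 0
Max pheromone 5 at (3,2)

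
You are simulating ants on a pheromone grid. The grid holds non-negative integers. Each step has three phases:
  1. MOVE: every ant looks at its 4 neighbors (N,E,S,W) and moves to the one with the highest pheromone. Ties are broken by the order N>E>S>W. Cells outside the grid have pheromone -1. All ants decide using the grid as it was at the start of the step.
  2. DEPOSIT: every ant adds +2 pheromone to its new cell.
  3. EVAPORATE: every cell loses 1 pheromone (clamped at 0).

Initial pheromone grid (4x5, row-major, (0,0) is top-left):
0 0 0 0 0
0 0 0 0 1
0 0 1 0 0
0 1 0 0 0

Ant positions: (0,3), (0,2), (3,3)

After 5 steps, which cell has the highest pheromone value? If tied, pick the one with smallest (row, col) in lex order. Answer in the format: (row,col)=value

Answer: (0,3)=9

Derivation:
Step 1: ant0:(0,3)->E->(0,4) | ant1:(0,2)->E->(0,3) | ant2:(3,3)->N->(2,3)
  grid max=1 at (0,3)
Step 2: ant0:(0,4)->W->(0,3) | ant1:(0,3)->E->(0,4) | ant2:(2,3)->N->(1,3)
  grid max=2 at (0,3)
Step 3: ant0:(0,3)->E->(0,4) | ant1:(0,4)->W->(0,3) | ant2:(1,3)->N->(0,3)
  grid max=5 at (0,3)
Step 4: ant0:(0,4)->W->(0,3) | ant1:(0,3)->E->(0,4) | ant2:(0,3)->E->(0,4)
  grid max=6 at (0,3)
Step 5: ant0:(0,3)->E->(0,4) | ant1:(0,4)->W->(0,3) | ant2:(0,4)->W->(0,3)
  grid max=9 at (0,3)
Final grid:
  0 0 0 9 7
  0 0 0 0 0
  0 0 0 0 0
  0 0 0 0 0
Max pheromone 9 at (0,3)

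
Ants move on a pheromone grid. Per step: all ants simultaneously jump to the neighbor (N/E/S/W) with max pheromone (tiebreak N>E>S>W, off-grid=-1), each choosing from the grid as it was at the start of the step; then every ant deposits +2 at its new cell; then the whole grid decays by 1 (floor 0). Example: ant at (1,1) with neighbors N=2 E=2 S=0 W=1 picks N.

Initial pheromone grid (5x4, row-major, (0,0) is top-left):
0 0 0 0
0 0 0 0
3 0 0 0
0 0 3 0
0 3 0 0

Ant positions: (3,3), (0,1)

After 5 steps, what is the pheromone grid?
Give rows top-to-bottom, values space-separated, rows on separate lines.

After step 1: ants at (3,2),(0,2)
  0 0 1 0
  0 0 0 0
  2 0 0 0
  0 0 4 0
  0 2 0 0
After step 2: ants at (2,2),(0,3)
  0 0 0 1
  0 0 0 0
  1 0 1 0
  0 0 3 0
  0 1 0 0
After step 3: ants at (3,2),(1,3)
  0 0 0 0
  0 0 0 1
  0 0 0 0
  0 0 4 0
  0 0 0 0
After step 4: ants at (2,2),(0,3)
  0 0 0 1
  0 0 0 0
  0 0 1 0
  0 0 3 0
  0 0 0 0
After step 5: ants at (3,2),(1,3)
  0 0 0 0
  0 0 0 1
  0 0 0 0
  0 0 4 0
  0 0 0 0

0 0 0 0
0 0 0 1
0 0 0 0
0 0 4 0
0 0 0 0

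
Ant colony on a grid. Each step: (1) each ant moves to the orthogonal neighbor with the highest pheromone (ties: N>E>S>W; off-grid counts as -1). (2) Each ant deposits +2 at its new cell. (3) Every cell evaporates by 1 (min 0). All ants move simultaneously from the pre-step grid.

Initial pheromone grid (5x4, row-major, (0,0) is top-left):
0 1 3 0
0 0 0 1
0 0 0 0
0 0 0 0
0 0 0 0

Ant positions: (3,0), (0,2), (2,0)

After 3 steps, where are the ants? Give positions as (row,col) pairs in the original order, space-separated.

Step 1: ant0:(3,0)->N->(2,0) | ant1:(0,2)->W->(0,1) | ant2:(2,0)->N->(1,0)
  grid max=2 at (0,1)
Step 2: ant0:(2,0)->N->(1,0) | ant1:(0,1)->E->(0,2) | ant2:(1,0)->S->(2,0)
  grid max=3 at (0,2)
Step 3: ant0:(1,0)->S->(2,0) | ant1:(0,2)->W->(0,1) | ant2:(2,0)->N->(1,0)
  grid max=3 at (1,0)

(2,0) (0,1) (1,0)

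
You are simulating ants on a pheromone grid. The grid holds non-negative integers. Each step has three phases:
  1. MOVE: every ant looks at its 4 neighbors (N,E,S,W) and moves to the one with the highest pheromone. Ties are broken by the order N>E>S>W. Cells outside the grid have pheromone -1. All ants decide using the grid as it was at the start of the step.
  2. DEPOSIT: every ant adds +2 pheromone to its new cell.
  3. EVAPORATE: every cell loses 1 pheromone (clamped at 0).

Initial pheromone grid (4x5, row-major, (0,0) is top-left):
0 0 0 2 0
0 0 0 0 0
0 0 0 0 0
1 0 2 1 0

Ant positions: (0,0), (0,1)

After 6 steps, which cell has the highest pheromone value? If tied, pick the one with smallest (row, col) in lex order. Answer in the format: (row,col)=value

Step 1: ant0:(0,0)->E->(0,1) | ant1:(0,1)->E->(0,2)
  grid max=1 at (0,1)
Step 2: ant0:(0,1)->E->(0,2) | ant1:(0,2)->E->(0,3)
  grid max=2 at (0,2)
Step 3: ant0:(0,2)->E->(0,3) | ant1:(0,3)->W->(0,2)
  grid max=3 at (0,2)
Step 4: ant0:(0,3)->W->(0,2) | ant1:(0,2)->E->(0,3)
  grid max=4 at (0,2)
Step 5: ant0:(0,2)->E->(0,3) | ant1:(0,3)->W->(0,2)
  grid max=5 at (0,2)
Step 6: ant0:(0,3)->W->(0,2) | ant1:(0,2)->E->(0,3)
  grid max=6 at (0,2)
Final grid:
  0 0 6 6 0
  0 0 0 0 0
  0 0 0 0 0
  0 0 0 0 0
Max pheromone 6 at (0,2)

Answer: (0,2)=6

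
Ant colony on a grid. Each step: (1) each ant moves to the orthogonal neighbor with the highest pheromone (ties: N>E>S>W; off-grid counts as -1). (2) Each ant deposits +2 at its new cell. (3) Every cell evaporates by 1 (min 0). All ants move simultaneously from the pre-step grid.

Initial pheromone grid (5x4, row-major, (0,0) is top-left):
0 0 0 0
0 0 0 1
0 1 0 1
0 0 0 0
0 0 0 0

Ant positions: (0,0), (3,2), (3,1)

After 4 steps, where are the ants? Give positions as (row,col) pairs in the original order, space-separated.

Step 1: ant0:(0,0)->E->(0,1) | ant1:(3,2)->N->(2,2) | ant2:(3,1)->N->(2,1)
  grid max=2 at (2,1)
Step 2: ant0:(0,1)->E->(0,2) | ant1:(2,2)->W->(2,1) | ant2:(2,1)->E->(2,2)
  grid max=3 at (2,1)
Step 3: ant0:(0,2)->E->(0,3) | ant1:(2,1)->E->(2,2) | ant2:(2,2)->W->(2,1)
  grid max=4 at (2,1)
Step 4: ant0:(0,3)->S->(1,3) | ant1:(2,2)->W->(2,1) | ant2:(2,1)->E->(2,2)
  grid max=5 at (2,1)

(1,3) (2,1) (2,2)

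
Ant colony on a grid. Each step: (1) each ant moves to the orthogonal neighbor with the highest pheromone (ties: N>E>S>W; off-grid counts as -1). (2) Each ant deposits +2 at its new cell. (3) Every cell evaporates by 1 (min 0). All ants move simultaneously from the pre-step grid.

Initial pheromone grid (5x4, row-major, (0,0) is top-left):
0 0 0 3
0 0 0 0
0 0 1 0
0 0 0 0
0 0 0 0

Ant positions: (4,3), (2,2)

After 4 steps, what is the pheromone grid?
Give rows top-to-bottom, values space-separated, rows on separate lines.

After step 1: ants at (3,3),(1,2)
  0 0 0 2
  0 0 1 0
  0 0 0 0
  0 0 0 1
  0 0 0 0
After step 2: ants at (2,3),(0,2)
  0 0 1 1
  0 0 0 0
  0 0 0 1
  0 0 0 0
  0 0 0 0
After step 3: ants at (1,3),(0,3)
  0 0 0 2
  0 0 0 1
  0 0 0 0
  0 0 0 0
  0 0 0 0
After step 4: ants at (0,3),(1,3)
  0 0 0 3
  0 0 0 2
  0 0 0 0
  0 0 0 0
  0 0 0 0

0 0 0 3
0 0 0 2
0 0 0 0
0 0 0 0
0 0 0 0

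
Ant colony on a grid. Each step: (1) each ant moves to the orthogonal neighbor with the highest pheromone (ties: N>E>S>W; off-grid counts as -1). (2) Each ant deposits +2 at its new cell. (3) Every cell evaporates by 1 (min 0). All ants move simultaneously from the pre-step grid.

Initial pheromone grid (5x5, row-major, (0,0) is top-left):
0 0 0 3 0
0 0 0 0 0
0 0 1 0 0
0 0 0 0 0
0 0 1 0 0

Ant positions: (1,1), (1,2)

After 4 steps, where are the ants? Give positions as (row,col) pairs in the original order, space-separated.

Step 1: ant0:(1,1)->N->(0,1) | ant1:(1,2)->S->(2,2)
  grid max=2 at (0,3)
Step 2: ant0:(0,1)->E->(0,2) | ant1:(2,2)->N->(1,2)
  grid max=1 at (0,2)
Step 3: ant0:(0,2)->E->(0,3) | ant1:(1,2)->N->(0,2)
  grid max=2 at (0,2)
Step 4: ant0:(0,3)->W->(0,2) | ant1:(0,2)->E->(0,3)
  grid max=3 at (0,2)

(0,2) (0,3)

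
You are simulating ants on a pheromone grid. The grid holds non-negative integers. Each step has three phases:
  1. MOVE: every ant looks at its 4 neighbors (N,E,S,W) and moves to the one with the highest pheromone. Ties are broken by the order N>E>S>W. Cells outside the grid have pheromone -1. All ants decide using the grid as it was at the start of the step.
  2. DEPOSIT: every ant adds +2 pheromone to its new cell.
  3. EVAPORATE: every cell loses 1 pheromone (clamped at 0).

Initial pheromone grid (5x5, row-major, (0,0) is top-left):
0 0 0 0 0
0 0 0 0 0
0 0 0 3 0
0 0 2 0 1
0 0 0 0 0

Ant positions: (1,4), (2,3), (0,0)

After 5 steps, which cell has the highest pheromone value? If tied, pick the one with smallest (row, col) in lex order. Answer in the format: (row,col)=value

Answer: (0,3)=3

Derivation:
Step 1: ant0:(1,4)->N->(0,4) | ant1:(2,3)->N->(1,3) | ant2:(0,0)->E->(0,1)
  grid max=2 at (2,3)
Step 2: ant0:(0,4)->S->(1,4) | ant1:(1,3)->S->(2,3) | ant2:(0,1)->E->(0,2)
  grid max=3 at (2,3)
Step 3: ant0:(1,4)->N->(0,4) | ant1:(2,3)->N->(1,3) | ant2:(0,2)->E->(0,3)
  grid max=2 at (2,3)
Step 4: ant0:(0,4)->W->(0,3) | ant1:(1,3)->S->(2,3) | ant2:(0,3)->E->(0,4)
  grid max=3 at (2,3)
Step 5: ant0:(0,3)->E->(0,4) | ant1:(2,3)->N->(1,3) | ant2:(0,4)->W->(0,3)
  grid max=3 at (0,3)
Final grid:
  0 0 0 3 3
  0 0 0 1 0
  0 0 0 2 0
  0 0 0 0 0
  0 0 0 0 0
Max pheromone 3 at (0,3)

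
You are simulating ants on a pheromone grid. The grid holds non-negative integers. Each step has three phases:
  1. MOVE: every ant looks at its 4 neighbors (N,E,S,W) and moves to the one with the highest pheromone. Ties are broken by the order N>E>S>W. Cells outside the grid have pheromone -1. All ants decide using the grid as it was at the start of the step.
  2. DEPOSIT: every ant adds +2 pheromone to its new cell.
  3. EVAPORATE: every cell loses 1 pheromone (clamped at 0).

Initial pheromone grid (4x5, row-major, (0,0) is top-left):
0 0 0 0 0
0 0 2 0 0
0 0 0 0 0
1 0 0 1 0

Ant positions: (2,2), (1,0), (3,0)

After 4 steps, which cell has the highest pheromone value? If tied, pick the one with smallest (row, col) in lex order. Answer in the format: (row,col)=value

Step 1: ant0:(2,2)->N->(1,2) | ant1:(1,0)->N->(0,0) | ant2:(3,0)->N->(2,0)
  grid max=3 at (1,2)
Step 2: ant0:(1,2)->N->(0,2) | ant1:(0,0)->E->(0,1) | ant2:(2,0)->N->(1,0)
  grid max=2 at (1,2)
Step 3: ant0:(0,2)->S->(1,2) | ant1:(0,1)->E->(0,2) | ant2:(1,0)->N->(0,0)
  grid max=3 at (1,2)
Step 4: ant0:(1,2)->N->(0,2) | ant1:(0,2)->S->(1,2) | ant2:(0,0)->E->(0,1)
  grid max=4 at (1,2)
Final grid:
  0 1 3 0 0
  0 0 4 0 0
  0 0 0 0 0
  0 0 0 0 0
Max pheromone 4 at (1,2)

Answer: (1,2)=4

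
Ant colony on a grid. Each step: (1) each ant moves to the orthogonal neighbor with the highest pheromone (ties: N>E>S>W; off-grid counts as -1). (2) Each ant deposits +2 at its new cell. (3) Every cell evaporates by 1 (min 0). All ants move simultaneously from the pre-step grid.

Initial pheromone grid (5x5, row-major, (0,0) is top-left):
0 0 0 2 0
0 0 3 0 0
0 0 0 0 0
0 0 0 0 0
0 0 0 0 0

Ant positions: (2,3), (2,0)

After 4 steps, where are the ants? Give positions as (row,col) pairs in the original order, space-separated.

Step 1: ant0:(2,3)->N->(1,3) | ant1:(2,0)->N->(1,0)
  grid max=2 at (1,2)
Step 2: ant0:(1,3)->W->(1,2) | ant1:(1,0)->N->(0,0)
  grid max=3 at (1,2)
Step 3: ant0:(1,2)->N->(0,2) | ant1:(0,0)->E->(0,1)
  grid max=2 at (1,2)
Step 4: ant0:(0,2)->S->(1,2) | ant1:(0,1)->E->(0,2)
  grid max=3 at (1,2)

(1,2) (0,2)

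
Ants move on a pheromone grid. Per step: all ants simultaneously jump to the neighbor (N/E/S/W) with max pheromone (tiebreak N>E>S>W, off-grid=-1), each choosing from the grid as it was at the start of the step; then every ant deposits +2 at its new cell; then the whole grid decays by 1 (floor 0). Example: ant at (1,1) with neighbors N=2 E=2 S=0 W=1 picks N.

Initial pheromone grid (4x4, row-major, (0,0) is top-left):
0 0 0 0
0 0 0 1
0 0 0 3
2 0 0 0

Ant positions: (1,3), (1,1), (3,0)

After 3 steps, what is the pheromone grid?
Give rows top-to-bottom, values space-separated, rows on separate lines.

After step 1: ants at (2,3),(0,1),(2,0)
  0 1 0 0
  0 0 0 0
  1 0 0 4
  1 0 0 0
After step 2: ants at (1,3),(0,2),(3,0)
  0 0 1 0
  0 0 0 1
  0 0 0 3
  2 0 0 0
After step 3: ants at (2,3),(0,3),(2,0)
  0 0 0 1
  0 0 0 0
  1 0 0 4
  1 0 0 0

0 0 0 1
0 0 0 0
1 0 0 4
1 0 0 0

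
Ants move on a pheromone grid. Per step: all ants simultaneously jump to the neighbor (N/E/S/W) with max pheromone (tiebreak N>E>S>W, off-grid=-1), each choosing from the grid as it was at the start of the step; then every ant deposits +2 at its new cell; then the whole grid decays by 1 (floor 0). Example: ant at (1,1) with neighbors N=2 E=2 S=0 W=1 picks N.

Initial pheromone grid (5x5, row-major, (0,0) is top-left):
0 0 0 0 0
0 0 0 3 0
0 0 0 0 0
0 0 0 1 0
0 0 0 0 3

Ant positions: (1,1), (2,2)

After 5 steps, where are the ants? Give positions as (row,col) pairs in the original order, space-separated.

Step 1: ant0:(1,1)->N->(0,1) | ant1:(2,2)->N->(1,2)
  grid max=2 at (1,3)
Step 2: ant0:(0,1)->E->(0,2) | ant1:(1,2)->E->(1,3)
  grid max=3 at (1,3)
Step 3: ant0:(0,2)->E->(0,3) | ant1:(1,3)->N->(0,3)
  grid max=3 at (0,3)
Step 4: ant0:(0,3)->S->(1,3) | ant1:(0,3)->S->(1,3)
  grid max=5 at (1,3)
Step 5: ant0:(1,3)->N->(0,3) | ant1:(1,3)->N->(0,3)
  grid max=5 at (0,3)

(0,3) (0,3)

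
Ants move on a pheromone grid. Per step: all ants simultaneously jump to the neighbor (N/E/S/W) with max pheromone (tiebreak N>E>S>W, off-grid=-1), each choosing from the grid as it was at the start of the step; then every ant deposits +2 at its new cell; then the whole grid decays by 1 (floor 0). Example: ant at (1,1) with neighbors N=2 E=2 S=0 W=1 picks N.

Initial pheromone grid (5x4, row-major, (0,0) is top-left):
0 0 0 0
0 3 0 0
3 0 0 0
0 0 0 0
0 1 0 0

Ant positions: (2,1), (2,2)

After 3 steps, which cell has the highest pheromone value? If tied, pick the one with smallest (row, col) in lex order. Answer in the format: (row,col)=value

Step 1: ant0:(2,1)->N->(1,1) | ant1:(2,2)->N->(1,2)
  grid max=4 at (1,1)
Step 2: ant0:(1,1)->E->(1,2) | ant1:(1,2)->W->(1,1)
  grid max=5 at (1,1)
Step 3: ant0:(1,2)->W->(1,1) | ant1:(1,1)->E->(1,2)
  grid max=6 at (1,1)
Final grid:
  0 0 0 0
  0 6 3 0
  0 0 0 0
  0 0 0 0
  0 0 0 0
Max pheromone 6 at (1,1)

Answer: (1,1)=6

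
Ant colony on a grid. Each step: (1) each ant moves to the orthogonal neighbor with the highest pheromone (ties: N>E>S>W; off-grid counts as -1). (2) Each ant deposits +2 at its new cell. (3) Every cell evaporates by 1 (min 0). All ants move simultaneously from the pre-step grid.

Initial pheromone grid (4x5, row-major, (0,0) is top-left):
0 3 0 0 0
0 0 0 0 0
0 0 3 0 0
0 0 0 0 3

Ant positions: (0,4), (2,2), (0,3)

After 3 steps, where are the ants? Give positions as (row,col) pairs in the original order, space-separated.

Step 1: ant0:(0,4)->S->(1,4) | ant1:(2,2)->N->(1,2) | ant2:(0,3)->E->(0,4)
  grid max=2 at (0,1)
Step 2: ant0:(1,4)->N->(0,4) | ant1:(1,2)->S->(2,2) | ant2:(0,4)->S->(1,4)
  grid max=3 at (2,2)
Step 3: ant0:(0,4)->S->(1,4) | ant1:(2,2)->N->(1,2) | ant2:(1,4)->N->(0,4)
  grid max=3 at (0,4)

(1,4) (1,2) (0,4)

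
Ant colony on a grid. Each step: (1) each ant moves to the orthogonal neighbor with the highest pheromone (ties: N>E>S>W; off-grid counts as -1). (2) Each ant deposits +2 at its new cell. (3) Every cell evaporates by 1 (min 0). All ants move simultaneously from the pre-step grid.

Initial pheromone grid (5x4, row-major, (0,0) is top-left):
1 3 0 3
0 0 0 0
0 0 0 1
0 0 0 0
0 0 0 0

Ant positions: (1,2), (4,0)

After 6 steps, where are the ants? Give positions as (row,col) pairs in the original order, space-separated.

Step 1: ant0:(1,2)->N->(0,2) | ant1:(4,0)->N->(3,0)
  grid max=2 at (0,1)
Step 2: ant0:(0,2)->E->(0,3) | ant1:(3,0)->N->(2,0)
  grid max=3 at (0,3)
Step 3: ant0:(0,3)->S->(1,3) | ant1:(2,0)->N->(1,0)
  grid max=2 at (0,3)
Step 4: ant0:(1,3)->N->(0,3) | ant1:(1,0)->N->(0,0)
  grid max=3 at (0,3)
Step 5: ant0:(0,3)->S->(1,3) | ant1:(0,0)->E->(0,1)
  grid max=2 at (0,3)
Step 6: ant0:(1,3)->N->(0,3) | ant1:(0,1)->E->(0,2)
  grid max=3 at (0,3)

(0,3) (0,2)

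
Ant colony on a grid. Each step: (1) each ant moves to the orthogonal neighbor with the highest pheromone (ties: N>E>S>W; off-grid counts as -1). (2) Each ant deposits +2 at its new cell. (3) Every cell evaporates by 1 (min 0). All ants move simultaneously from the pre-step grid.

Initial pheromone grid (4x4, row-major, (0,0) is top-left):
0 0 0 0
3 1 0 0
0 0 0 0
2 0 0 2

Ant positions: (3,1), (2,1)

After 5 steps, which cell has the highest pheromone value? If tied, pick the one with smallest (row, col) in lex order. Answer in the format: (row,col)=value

Answer: (1,0)=6

Derivation:
Step 1: ant0:(3,1)->W->(3,0) | ant1:(2,1)->N->(1,1)
  grid max=3 at (3,0)
Step 2: ant0:(3,0)->N->(2,0) | ant1:(1,1)->W->(1,0)
  grid max=3 at (1,0)
Step 3: ant0:(2,0)->N->(1,0) | ant1:(1,0)->E->(1,1)
  grid max=4 at (1,0)
Step 4: ant0:(1,0)->E->(1,1) | ant1:(1,1)->W->(1,0)
  grid max=5 at (1,0)
Step 5: ant0:(1,1)->W->(1,0) | ant1:(1,0)->E->(1,1)
  grid max=6 at (1,0)
Final grid:
  0 0 0 0
  6 4 0 0
  0 0 0 0
  0 0 0 0
Max pheromone 6 at (1,0)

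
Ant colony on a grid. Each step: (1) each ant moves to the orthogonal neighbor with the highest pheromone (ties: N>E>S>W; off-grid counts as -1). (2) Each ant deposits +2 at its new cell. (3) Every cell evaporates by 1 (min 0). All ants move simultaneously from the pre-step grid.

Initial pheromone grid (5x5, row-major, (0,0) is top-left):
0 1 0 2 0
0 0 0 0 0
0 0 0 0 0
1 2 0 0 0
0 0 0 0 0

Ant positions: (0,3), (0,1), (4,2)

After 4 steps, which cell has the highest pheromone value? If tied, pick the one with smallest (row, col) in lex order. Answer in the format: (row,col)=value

Step 1: ant0:(0,3)->E->(0,4) | ant1:(0,1)->E->(0,2) | ant2:(4,2)->N->(3,2)
  grid max=1 at (0,2)
Step 2: ant0:(0,4)->W->(0,3) | ant1:(0,2)->E->(0,3) | ant2:(3,2)->W->(3,1)
  grid max=4 at (0,3)
Step 3: ant0:(0,3)->E->(0,4) | ant1:(0,3)->E->(0,4) | ant2:(3,1)->N->(2,1)
  grid max=3 at (0,3)
Step 4: ant0:(0,4)->W->(0,3) | ant1:(0,4)->W->(0,3) | ant2:(2,1)->S->(3,1)
  grid max=6 at (0,3)
Final grid:
  0 0 0 6 2
  0 0 0 0 0
  0 0 0 0 0
  0 2 0 0 0
  0 0 0 0 0
Max pheromone 6 at (0,3)

Answer: (0,3)=6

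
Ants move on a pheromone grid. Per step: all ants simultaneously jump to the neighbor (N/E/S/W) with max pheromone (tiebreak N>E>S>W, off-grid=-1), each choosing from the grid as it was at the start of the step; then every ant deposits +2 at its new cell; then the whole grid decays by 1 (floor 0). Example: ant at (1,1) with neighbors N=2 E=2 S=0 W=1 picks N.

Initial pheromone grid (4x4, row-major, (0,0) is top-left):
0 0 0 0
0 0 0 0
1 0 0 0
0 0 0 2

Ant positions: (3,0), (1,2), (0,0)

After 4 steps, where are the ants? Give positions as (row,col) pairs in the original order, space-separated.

Step 1: ant0:(3,0)->N->(2,0) | ant1:(1,2)->N->(0,2) | ant2:(0,0)->E->(0,1)
  grid max=2 at (2,0)
Step 2: ant0:(2,0)->N->(1,0) | ant1:(0,2)->W->(0,1) | ant2:(0,1)->E->(0,2)
  grid max=2 at (0,1)
Step 3: ant0:(1,0)->S->(2,0) | ant1:(0,1)->E->(0,2) | ant2:(0,2)->W->(0,1)
  grid max=3 at (0,1)
Step 4: ant0:(2,0)->N->(1,0) | ant1:(0,2)->W->(0,1) | ant2:(0,1)->E->(0,2)
  grid max=4 at (0,1)

(1,0) (0,1) (0,2)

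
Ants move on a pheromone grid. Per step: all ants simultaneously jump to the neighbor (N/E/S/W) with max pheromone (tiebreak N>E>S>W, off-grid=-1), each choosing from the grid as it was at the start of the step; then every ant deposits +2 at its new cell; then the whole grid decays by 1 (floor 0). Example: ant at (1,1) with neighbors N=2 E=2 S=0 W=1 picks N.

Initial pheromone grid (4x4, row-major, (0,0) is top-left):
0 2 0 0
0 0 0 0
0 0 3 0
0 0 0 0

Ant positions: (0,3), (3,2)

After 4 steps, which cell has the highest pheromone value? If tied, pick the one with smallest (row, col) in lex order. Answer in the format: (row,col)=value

Answer: (2,2)=3

Derivation:
Step 1: ant0:(0,3)->S->(1,3) | ant1:(3,2)->N->(2,2)
  grid max=4 at (2,2)
Step 2: ant0:(1,3)->N->(0,3) | ant1:(2,2)->N->(1,2)
  grid max=3 at (2,2)
Step 3: ant0:(0,3)->S->(1,3) | ant1:(1,2)->S->(2,2)
  grid max=4 at (2,2)
Step 4: ant0:(1,3)->N->(0,3) | ant1:(2,2)->N->(1,2)
  grid max=3 at (2,2)
Final grid:
  0 0 0 1
  0 0 1 0
  0 0 3 0
  0 0 0 0
Max pheromone 3 at (2,2)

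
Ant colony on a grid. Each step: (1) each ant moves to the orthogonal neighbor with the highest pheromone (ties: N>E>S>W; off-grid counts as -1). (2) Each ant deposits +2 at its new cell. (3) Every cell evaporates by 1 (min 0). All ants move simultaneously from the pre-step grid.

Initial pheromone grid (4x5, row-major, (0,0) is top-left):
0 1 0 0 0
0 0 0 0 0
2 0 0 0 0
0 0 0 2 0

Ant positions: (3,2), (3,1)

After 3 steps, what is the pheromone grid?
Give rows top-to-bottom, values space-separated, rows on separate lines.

After step 1: ants at (3,3),(2,1)
  0 0 0 0 0
  0 0 0 0 0
  1 1 0 0 0
  0 0 0 3 0
After step 2: ants at (2,3),(2,0)
  0 0 0 0 0
  0 0 0 0 0
  2 0 0 1 0
  0 0 0 2 0
After step 3: ants at (3,3),(1,0)
  0 0 0 0 0
  1 0 0 0 0
  1 0 0 0 0
  0 0 0 3 0

0 0 0 0 0
1 0 0 0 0
1 0 0 0 0
0 0 0 3 0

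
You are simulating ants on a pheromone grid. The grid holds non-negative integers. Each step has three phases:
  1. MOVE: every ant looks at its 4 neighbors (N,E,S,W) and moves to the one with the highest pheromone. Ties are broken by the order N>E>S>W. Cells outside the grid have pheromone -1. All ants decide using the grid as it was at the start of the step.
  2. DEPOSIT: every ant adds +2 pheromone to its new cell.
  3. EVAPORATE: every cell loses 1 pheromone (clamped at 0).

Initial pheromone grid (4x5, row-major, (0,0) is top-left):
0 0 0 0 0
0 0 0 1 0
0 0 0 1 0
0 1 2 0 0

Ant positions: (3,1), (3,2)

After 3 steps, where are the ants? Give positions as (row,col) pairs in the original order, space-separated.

Step 1: ant0:(3,1)->E->(3,2) | ant1:(3,2)->W->(3,1)
  grid max=3 at (3,2)
Step 2: ant0:(3,2)->W->(3,1) | ant1:(3,1)->E->(3,2)
  grid max=4 at (3,2)
Step 3: ant0:(3,1)->E->(3,2) | ant1:(3,2)->W->(3,1)
  grid max=5 at (3,2)

(3,2) (3,1)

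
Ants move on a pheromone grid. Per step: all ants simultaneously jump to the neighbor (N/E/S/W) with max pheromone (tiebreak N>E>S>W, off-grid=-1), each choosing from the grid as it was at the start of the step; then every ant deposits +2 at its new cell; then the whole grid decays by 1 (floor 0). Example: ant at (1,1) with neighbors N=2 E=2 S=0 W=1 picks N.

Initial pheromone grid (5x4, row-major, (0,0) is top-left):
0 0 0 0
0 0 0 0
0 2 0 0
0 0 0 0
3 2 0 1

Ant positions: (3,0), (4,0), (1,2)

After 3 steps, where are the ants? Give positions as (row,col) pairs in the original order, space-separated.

Step 1: ant0:(3,0)->S->(4,0) | ant1:(4,0)->E->(4,1) | ant2:(1,2)->N->(0,2)
  grid max=4 at (4,0)
Step 2: ant0:(4,0)->E->(4,1) | ant1:(4,1)->W->(4,0) | ant2:(0,2)->E->(0,3)
  grid max=5 at (4,0)
Step 3: ant0:(4,1)->W->(4,0) | ant1:(4,0)->E->(4,1) | ant2:(0,3)->S->(1,3)
  grid max=6 at (4,0)

(4,0) (4,1) (1,3)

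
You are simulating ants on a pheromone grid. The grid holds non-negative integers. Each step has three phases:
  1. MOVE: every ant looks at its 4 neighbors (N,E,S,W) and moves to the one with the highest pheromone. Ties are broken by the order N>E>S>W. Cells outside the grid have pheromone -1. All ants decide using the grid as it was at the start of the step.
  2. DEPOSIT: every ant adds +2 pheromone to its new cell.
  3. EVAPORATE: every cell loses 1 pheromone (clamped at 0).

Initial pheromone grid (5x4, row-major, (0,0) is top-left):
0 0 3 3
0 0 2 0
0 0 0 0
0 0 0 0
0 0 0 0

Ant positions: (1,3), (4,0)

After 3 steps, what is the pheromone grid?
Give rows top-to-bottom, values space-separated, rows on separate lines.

After step 1: ants at (0,3),(3,0)
  0 0 2 4
  0 0 1 0
  0 0 0 0
  1 0 0 0
  0 0 0 0
After step 2: ants at (0,2),(2,0)
  0 0 3 3
  0 0 0 0
  1 0 0 0
  0 0 0 0
  0 0 0 0
After step 3: ants at (0,3),(1,0)
  0 0 2 4
  1 0 0 0
  0 0 0 0
  0 0 0 0
  0 0 0 0

0 0 2 4
1 0 0 0
0 0 0 0
0 0 0 0
0 0 0 0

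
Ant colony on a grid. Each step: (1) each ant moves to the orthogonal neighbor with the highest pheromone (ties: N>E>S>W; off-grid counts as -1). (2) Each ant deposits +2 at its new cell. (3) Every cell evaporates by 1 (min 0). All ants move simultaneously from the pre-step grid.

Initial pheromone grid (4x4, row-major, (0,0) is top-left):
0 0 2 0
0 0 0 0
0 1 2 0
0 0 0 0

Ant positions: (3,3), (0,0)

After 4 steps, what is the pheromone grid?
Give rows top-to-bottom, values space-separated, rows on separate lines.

After step 1: ants at (2,3),(0,1)
  0 1 1 0
  0 0 0 0
  0 0 1 1
  0 0 0 0
After step 2: ants at (2,2),(0,2)
  0 0 2 0
  0 0 0 0
  0 0 2 0
  0 0 0 0
After step 3: ants at (1,2),(0,3)
  0 0 1 1
  0 0 1 0
  0 0 1 0
  0 0 0 0
After step 4: ants at (0,2),(0,2)
  0 0 4 0
  0 0 0 0
  0 0 0 0
  0 0 0 0

0 0 4 0
0 0 0 0
0 0 0 0
0 0 0 0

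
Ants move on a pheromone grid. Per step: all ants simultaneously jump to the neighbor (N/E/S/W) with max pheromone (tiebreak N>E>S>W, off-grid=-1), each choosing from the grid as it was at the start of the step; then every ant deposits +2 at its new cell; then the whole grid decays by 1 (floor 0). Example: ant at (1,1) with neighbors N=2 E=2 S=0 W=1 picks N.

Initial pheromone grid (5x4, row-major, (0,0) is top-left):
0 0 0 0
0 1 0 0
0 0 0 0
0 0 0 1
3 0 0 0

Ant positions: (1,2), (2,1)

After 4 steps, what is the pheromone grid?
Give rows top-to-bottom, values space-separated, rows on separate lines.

After step 1: ants at (1,1),(1,1)
  0 0 0 0
  0 4 0 0
  0 0 0 0
  0 0 0 0
  2 0 0 0
After step 2: ants at (0,1),(0,1)
  0 3 0 0
  0 3 0 0
  0 0 0 0
  0 0 0 0
  1 0 0 0
After step 3: ants at (1,1),(1,1)
  0 2 0 0
  0 6 0 0
  0 0 0 0
  0 0 0 0
  0 0 0 0
After step 4: ants at (0,1),(0,1)
  0 5 0 0
  0 5 0 0
  0 0 0 0
  0 0 0 0
  0 0 0 0

0 5 0 0
0 5 0 0
0 0 0 0
0 0 0 0
0 0 0 0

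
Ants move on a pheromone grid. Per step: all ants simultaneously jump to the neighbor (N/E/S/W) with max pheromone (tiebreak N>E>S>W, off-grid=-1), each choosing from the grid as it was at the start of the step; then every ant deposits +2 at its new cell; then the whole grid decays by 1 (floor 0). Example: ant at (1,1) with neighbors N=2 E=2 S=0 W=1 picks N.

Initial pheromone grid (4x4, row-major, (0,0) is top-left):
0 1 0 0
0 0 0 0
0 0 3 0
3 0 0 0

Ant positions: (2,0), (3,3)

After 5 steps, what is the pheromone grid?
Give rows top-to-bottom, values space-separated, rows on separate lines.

After step 1: ants at (3,0),(2,3)
  0 0 0 0
  0 0 0 0
  0 0 2 1
  4 0 0 0
After step 2: ants at (2,0),(2,2)
  0 0 0 0
  0 0 0 0
  1 0 3 0
  3 0 0 0
After step 3: ants at (3,0),(1,2)
  0 0 0 0
  0 0 1 0
  0 0 2 0
  4 0 0 0
After step 4: ants at (2,0),(2,2)
  0 0 0 0
  0 0 0 0
  1 0 3 0
  3 0 0 0
After step 5: ants at (3,0),(1,2)
  0 0 0 0
  0 0 1 0
  0 0 2 0
  4 0 0 0

0 0 0 0
0 0 1 0
0 0 2 0
4 0 0 0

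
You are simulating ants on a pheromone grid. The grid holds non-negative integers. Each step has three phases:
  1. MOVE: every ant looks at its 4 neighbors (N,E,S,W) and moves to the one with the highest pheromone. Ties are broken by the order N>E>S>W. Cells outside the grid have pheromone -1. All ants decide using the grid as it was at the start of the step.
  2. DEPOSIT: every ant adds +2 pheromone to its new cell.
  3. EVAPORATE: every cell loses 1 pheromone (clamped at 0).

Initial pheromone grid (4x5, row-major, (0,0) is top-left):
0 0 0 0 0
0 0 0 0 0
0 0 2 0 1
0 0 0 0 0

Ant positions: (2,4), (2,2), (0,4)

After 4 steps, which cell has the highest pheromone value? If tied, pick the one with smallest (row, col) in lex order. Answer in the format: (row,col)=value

Step 1: ant0:(2,4)->N->(1,4) | ant1:(2,2)->N->(1,2) | ant2:(0,4)->S->(1,4)
  grid max=3 at (1,4)
Step 2: ant0:(1,4)->N->(0,4) | ant1:(1,2)->S->(2,2) | ant2:(1,4)->N->(0,4)
  grid max=3 at (0,4)
Step 3: ant0:(0,4)->S->(1,4) | ant1:(2,2)->N->(1,2) | ant2:(0,4)->S->(1,4)
  grid max=5 at (1,4)
Step 4: ant0:(1,4)->N->(0,4) | ant1:(1,2)->S->(2,2) | ant2:(1,4)->N->(0,4)
  grid max=5 at (0,4)
Final grid:
  0 0 0 0 5
  0 0 0 0 4
  0 0 2 0 0
  0 0 0 0 0
Max pheromone 5 at (0,4)

Answer: (0,4)=5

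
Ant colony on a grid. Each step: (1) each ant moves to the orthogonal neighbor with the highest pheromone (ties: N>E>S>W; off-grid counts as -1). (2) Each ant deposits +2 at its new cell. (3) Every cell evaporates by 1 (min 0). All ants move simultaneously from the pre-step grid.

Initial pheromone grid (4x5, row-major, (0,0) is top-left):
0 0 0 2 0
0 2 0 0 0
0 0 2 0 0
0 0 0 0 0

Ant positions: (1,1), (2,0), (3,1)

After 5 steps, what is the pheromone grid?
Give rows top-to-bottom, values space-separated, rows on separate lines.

After step 1: ants at (0,1),(1,0),(2,1)
  0 1 0 1 0
  1 1 0 0 0
  0 1 1 0 0
  0 0 0 0 0
After step 2: ants at (1,1),(1,1),(1,1)
  0 0 0 0 0
  0 6 0 0 0
  0 0 0 0 0
  0 0 0 0 0
After step 3: ants at (0,1),(0,1),(0,1)
  0 5 0 0 0
  0 5 0 0 0
  0 0 0 0 0
  0 0 0 0 0
After step 4: ants at (1,1),(1,1),(1,1)
  0 4 0 0 0
  0 10 0 0 0
  0 0 0 0 0
  0 0 0 0 0
After step 5: ants at (0,1),(0,1),(0,1)
  0 9 0 0 0
  0 9 0 0 0
  0 0 0 0 0
  0 0 0 0 0

0 9 0 0 0
0 9 0 0 0
0 0 0 0 0
0 0 0 0 0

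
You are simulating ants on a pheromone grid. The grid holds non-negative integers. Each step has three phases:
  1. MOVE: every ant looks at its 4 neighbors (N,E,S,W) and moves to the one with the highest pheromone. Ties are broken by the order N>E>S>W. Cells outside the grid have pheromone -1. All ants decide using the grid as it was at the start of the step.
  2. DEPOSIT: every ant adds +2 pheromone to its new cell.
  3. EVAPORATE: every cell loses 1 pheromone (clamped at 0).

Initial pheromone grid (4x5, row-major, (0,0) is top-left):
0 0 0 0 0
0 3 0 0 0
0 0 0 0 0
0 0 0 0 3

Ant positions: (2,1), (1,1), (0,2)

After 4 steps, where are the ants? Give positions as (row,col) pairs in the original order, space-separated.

Step 1: ant0:(2,1)->N->(1,1) | ant1:(1,1)->N->(0,1) | ant2:(0,2)->E->(0,3)
  grid max=4 at (1,1)
Step 2: ant0:(1,1)->N->(0,1) | ant1:(0,1)->S->(1,1) | ant2:(0,3)->E->(0,4)
  grid max=5 at (1,1)
Step 3: ant0:(0,1)->S->(1,1) | ant1:(1,1)->N->(0,1) | ant2:(0,4)->S->(1,4)
  grid max=6 at (1,1)
Step 4: ant0:(1,1)->N->(0,1) | ant1:(0,1)->S->(1,1) | ant2:(1,4)->N->(0,4)
  grid max=7 at (1,1)

(0,1) (1,1) (0,4)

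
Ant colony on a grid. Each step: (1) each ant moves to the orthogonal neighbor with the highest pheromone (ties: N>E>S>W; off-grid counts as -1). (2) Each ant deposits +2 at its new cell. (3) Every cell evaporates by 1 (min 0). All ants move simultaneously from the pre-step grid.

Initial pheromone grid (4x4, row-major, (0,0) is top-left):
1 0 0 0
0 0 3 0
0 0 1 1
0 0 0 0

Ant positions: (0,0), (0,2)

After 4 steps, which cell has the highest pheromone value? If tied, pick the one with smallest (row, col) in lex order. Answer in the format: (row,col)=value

Answer: (0,2)=5

Derivation:
Step 1: ant0:(0,0)->E->(0,1) | ant1:(0,2)->S->(1,2)
  grid max=4 at (1,2)
Step 2: ant0:(0,1)->E->(0,2) | ant1:(1,2)->N->(0,2)
  grid max=3 at (0,2)
Step 3: ant0:(0,2)->S->(1,2) | ant1:(0,2)->S->(1,2)
  grid max=6 at (1,2)
Step 4: ant0:(1,2)->N->(0,2) | ant1:(1,2)->N->(0,2)
  grid max=5 at (0,2)
Final grid:
  0 0 5 0
  0 0 5 0
  0 0 0 0
  0 0 0 0
Max pheromone 5 at (0,2)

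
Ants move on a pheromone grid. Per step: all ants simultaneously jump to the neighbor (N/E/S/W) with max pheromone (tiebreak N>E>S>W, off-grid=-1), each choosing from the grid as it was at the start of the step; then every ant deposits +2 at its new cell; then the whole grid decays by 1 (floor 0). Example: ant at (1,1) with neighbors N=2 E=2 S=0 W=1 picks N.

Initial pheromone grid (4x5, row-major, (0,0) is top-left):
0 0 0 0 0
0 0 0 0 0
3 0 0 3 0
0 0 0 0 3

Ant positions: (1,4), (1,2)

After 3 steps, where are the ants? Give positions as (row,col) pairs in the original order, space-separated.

Step 1: ant0:(1,4)->N->(0,4) | ant1:(1,2)->N->(0,2)
  grid max=2 at (2,0)
Step 2: ant0:(0,4)->S->(1,4) | ant1:(0,2)->E->(0,3)
  grid max=1 at (0,3)
Step 3: ant0:(1,4)->N->(0,4) | ant1:(0,3)->E->(0,4)
  grid max=3 at (0,4)

(0,4) (0,4)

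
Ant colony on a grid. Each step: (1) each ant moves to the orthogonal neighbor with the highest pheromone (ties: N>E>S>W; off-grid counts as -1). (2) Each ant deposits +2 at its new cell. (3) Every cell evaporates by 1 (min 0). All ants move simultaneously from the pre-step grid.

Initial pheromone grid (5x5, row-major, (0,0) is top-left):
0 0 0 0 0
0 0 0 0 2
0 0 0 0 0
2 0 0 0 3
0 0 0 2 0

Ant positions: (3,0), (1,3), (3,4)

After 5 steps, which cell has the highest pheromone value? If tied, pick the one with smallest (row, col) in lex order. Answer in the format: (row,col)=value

Answer: (1,4)=7

Derivation:
Step 1: ant0:(3,0)->N->(2,0) | ant1:(1,3)->E->(1,4) | ant2:(3,4)->N->(2,4)
  grid max=3 at (1,4)
Step 2: ant0:(2,0)->S->(3,0) | ant1:(1,4)->S->(2,4) | ant2:(2,4)->N->(1,4)
  grid max=4 at (1,4)
Step 3: ant0:(3,0)->N->(2,0) | ant1:(2,4)->N->(1,4) | ant2:(1,4)->S->(2,4)
  grid max=5 at (1,4)
Step 4: ant0:(2,0)->S->(3,0) | ant1:(1,4)->S->(2,4) | ant2:(2,4)->N->(1,4)
  grid max=6 at (1,4)
Step 5: ant0:(3,0)->N->(2,0) | ant1:(2,4)->N->(1,4) | ant2:(1,4)->S->(2,4)
  grid max=7 at (1,4)
Final grid:
  0 0 0 0 0
  0 0 0 0 7
  1 0 0 0 5
  1 0 0 0 0
  0 0 0 0 0
Max pheromone 7 at (1,4)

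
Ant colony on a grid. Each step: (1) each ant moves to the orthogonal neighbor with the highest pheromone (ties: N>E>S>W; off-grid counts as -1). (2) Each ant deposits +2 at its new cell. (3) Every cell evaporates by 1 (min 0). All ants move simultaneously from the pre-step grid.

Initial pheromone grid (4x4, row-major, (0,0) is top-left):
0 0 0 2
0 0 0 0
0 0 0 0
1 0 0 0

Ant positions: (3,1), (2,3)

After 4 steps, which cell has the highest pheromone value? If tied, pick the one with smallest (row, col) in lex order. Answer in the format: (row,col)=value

Step 1: ant0:(3,1)->W->(3,0) | ant1:(2,3)->N->(1,3)
  grid max=2 at (3,0)
Step 2: ant0:(3,0)->N->(2,0) | ant1:(1,3)->N->(0,3)
  grid max=2 at (0,3)
Step 3: ant0:(2,0)->S->(3,0) | ant1:(0,3)->S->(1,3)
  grid max=2 at (3,0)
Step 4: ant0:(3,0)->N->(2,0) | ant1:(1,3)->N->(0,3)
  grid max=2 at (0,3)
Final grid:
  0 0 0 2
  0 0 0 0
  1 0 0 0
  1 0 0 0
Max pheromone 2 at (0,3)

Answer: (0,3)=2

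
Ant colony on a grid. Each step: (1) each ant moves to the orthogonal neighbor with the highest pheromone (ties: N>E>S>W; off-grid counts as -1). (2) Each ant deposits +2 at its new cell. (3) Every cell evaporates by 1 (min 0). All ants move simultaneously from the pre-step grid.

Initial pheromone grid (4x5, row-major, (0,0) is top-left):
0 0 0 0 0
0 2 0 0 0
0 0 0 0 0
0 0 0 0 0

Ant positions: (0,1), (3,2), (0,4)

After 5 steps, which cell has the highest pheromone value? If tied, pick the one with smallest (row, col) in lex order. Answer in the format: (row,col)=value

Answer: (1,1)=7

Derivation:
Step 1: ant0:(0,1)->S->(1,1) | ant1:(3,2)->N->(2,2) | ant2:(0,4)->S->(1,4)
  grid max=3 at (1,1)
Step 2: ant0:(1,1)->N->(0,1) | ant1:(2,2)->N->(1,2) | ant2:(1,4)->N->(0,4)
  grid max=2 at (1,1)
Step 3: ant0:(0,1)->S->(1,1) | ant1:(1,2)->W->(1,1) | ant2:(0,4)->S->(1,4)
  grid max=5 at (1,1)
Step 4: ant0:(1,1)->N->(0,1) | ant1:(1,1)->N->(0,1) | ant2:(1,4)->N->(0,4)
  grid max=4 at (1,1)
Step 5: ant0:(0,1)->S->(1,1) | ant1:(0,1)->S->(1,1) | ant2:(0,4)->S->(1,4)
  grid max=7 at (1,1)
Final grid:
  0 2 0 0 0
  0 7 0 0 1
  0 0 0 0 0
  0 0 0 0 0
Max pheromone 7 at (1,1)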